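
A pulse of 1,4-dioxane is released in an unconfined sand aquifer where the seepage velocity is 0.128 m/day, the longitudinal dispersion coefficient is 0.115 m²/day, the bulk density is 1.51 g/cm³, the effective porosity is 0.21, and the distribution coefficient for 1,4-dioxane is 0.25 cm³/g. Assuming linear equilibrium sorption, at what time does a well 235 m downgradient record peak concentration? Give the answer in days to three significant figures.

Retardation factor R = 1 + ρ_b·K_d/n = 1 + 1.51 × 0.25/0.21 = 2.798.
Sorption retards both mechanisms: v_R = v/R = 0.04575 m/day, D_R = D/R = 0.04110 m²/day.
Peak time from v_R²t² + 2D_R t − x² = 0: t = (√(D_R² + v_R²x²) − D_R)/v_R².
√(D_R² + v_R²x²) = √(0.04110² + 0.04575² × 235²) = 10.75; v_R² = 0.002093.
t = (10.75 − 0.04110)/0.002093 = 5120 days.

5120 days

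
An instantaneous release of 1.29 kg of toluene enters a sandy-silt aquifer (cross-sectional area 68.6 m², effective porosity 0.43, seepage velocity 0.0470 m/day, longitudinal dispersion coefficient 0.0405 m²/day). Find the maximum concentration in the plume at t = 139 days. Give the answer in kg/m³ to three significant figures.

The peak of an instantaneous 1D plume sits at x = vt; there the Gaussian factor is 1 and C_max = M/(n_e·A·√(4πDt)), where n_e·A is the pore area the mass is dissolved in.
√(4πDt) = √(4π × 0.0405 × 139) = 8.411 m, so C_max = 1.29/(0.43 × 68.6 × 8.411) = 0.00520 kg/m³.

0.00520 kg/m³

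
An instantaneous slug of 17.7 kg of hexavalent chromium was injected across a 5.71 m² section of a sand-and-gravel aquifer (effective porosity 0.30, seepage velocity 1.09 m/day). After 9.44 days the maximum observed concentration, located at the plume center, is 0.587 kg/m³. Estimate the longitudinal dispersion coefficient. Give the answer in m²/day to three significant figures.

2.61 m²/day

At the plume center C_max = M/(n_e·A·√(4πDt)), so D = M²/(4πt·(n_e·A·C_max)²).
n_e·A·C_max = 0.30 × 5.71 × 0.587 = 1.006 kg/m.
D = 17.7²/(4π × 9.44 × 1.006²) = 2.61 m²/day.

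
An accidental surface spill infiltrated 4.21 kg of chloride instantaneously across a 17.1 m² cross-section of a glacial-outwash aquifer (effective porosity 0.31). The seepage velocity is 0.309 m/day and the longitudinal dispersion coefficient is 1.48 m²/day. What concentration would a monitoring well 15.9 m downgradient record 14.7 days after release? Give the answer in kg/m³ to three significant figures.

For an instantaneous plane source, C(x,t) = M/(n_e·A·√(4πDt)) · exp(−(x−vt)²/(4Dt)), with n_e·A the pore (flow) area.
Plume center vt = 0.309 × 14.7 = 4.5423 m, so the well at 15.9 m is 11.3577 m downgradient of the peak.
√(4πDt) = 16.53 m, giving peak height M/(n_e·A·√(4πDt)) = 4.21/(0.31 × 17.1 × 16.53) = 0.04805 kg/m³.
(x−vt)²/(4Dt) = (11.3577)²/(4 × 1.48 × 14.7) = 1.482; exp(−1.482) = 0.2272.
C = 0.04805 × 0.2272 = 0.0109 kg/m³.

0.0109 kg/m³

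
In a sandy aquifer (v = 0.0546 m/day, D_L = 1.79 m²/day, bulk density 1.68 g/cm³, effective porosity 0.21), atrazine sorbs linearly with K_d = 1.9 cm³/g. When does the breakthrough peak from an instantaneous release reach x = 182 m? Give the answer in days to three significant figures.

Retardation factor R = 1 + ρ_b·K_d/n = 1 + 1.68 × 1.9/0.21 = 16.20.
Sorption retards both mechanisms: v_R = v/R = 0.003370 m/day, D_R = D/R = 0.1105 m²/day.
Peak time from v_R²t² + 2D_R t − x² = 0: t = (√(D_R² + v_R²x²) − D_R)/v_R².
√(D_R² + v_R²x²) = √(0.1105² + 0.003370² × 182²) = 0.6232; v_R² = 1.136e-05.
t = (0.6232 − 0.1105)/1.136e-05 = 45100 days.

45100 days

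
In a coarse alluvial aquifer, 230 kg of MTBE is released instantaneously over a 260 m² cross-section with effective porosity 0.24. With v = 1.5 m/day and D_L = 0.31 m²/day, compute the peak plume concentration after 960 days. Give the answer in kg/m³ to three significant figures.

0.0603 kg/m³

The peak of an instantaneous 1D plume sits at x = vt; there the Gaussian factor is 1 and C_max = M/(n_e·A·√(4πDt)), where n_e·A is the pore area the mass is dissolved in.
√(4πDt) = √(4π × 0.31 × 960) = 61.15 m, so C_max = 230/(0.24 × 260 × 61.15) = 0.0603 kg/m³.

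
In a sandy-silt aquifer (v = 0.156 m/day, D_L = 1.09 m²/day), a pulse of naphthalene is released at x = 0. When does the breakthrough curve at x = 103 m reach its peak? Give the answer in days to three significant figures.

For the 1D instantaneous-source solution, setting ∂C/∂t = 0 at fixed x gives v²t² + 2Dt − x² = 0, so t = (√(D² + v²x²) − D)/v².
√(D² + v²x²) = √(1.09² + 0.156² × 103²) = 16.10; v² = 0.024336.
t = (16.10 − 1.09)/0.024336 = 617 days (vs. the pure-advection estimate x/v = 660 d).

617 days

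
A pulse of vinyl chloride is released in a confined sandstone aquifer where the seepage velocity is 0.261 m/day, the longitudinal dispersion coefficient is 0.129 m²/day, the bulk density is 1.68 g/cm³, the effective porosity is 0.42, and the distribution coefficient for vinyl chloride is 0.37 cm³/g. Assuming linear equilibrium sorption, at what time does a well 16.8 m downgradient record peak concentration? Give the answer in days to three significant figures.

155 days

Retardation factor R = 1 + ρ_b·K_d/n = 1 + 1.68 × 0.37/0.42 = 2.480.
Sorption retards both mechanisms: v_R = v/R = 0.1052 m/day, D_R = D/R = 0.05202 m²/day.
Peak time from v_R²t² + 2D_R t − x² = 0: t = (√(D_R² + v_R²x²) − D_R)/v_R².
√(D_R² + v_R²x²) = √(0.05202² + 0.1052² × 16.8²) = 1.768; v_R² = 0.01107.
t = (1.768 − 0.05202)/0.01107 = 155 days.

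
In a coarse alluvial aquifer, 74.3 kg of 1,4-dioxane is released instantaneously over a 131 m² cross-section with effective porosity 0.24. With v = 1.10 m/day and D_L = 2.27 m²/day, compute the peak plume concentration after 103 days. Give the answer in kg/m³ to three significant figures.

0.0436 kg/m³

The peak of an instantaneous 1D plume sits at x = vt; there the Gaussian factor is 1 and C_max = M/(n_e·A·√(4πDt)), where n_e·A is the pore area the mass is dissolved in.
√(4πDt) = √(4π × 2.27 × 103) = 54.20 m, so C_max = 74.3/(0.24 × 131 × 54.20) = 0.0436 kg/m³.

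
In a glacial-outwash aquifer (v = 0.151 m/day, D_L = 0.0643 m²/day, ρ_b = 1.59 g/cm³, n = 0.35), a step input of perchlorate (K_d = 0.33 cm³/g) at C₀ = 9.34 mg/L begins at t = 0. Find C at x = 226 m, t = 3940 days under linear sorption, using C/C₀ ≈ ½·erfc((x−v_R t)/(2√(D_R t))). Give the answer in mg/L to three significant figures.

Retardation factor R = 1 + ρ_b·K_d/n = 1 + 1.59 × 0.33/0.35 = 2.499.
Sorption retards both mechanisms: v_R = v/R = 0.06042 m/day, D_R = D/R = 0.02573 m²/day.
v_R·t = 0.06042 × 3940 = 238.0548 m; 2√(D_R t) = 20.14 m; argument = (226 − 238.0548)/20.14 = -0.5986.
C = C₀ × ½·erfc(-0.5986) = 9.34 × 0.8014 = 7.49 mg/L.

7.49 mg/L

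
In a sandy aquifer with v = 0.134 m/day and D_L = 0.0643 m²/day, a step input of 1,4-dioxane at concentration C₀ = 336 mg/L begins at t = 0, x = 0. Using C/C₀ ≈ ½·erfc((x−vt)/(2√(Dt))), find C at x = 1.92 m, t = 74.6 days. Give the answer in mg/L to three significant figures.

For a continuous step input, C/C₀ ≈ ½·erfc((x−vt)/(2√(Dt))).
vt = 0.134 × 74.6 = 9.9964 m and 2√(Dt) = 2√(0.0643 × 74.6) = 4.380 m.
Argument (x−vt)/(2√(Dt)) = (1.92 − 9.9964)/4.380 = -1.844; ½·erfc(-1.844) = 0.9954.
C = 336 × 0.9954 = 334 mg/L.

334 mg/L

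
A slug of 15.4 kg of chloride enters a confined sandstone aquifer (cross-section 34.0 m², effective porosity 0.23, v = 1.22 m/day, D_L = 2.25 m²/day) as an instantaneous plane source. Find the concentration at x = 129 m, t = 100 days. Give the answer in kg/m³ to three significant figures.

For an instantaneous plane source, C(x,t) = M/(n_e·A·√(4πDt)) · exp(−(x−vt)²/(4Dt)), with n_e·A the pore (flow) area.
Plume center vt = 1.22 × 100 = 122 m, so the well at 129 m is 7 m downgradient of the peak.
√(4πDt) = 53.17 m, giving peak height M/(n_e·A·√(4πDt)) = 15.4/(0.23 × 34.0 × 53.17) = 0.03704 kg/m³.
(x−vt)²/(4Dt) = (7)²/(4 × 2.25 × 100) = 0.05444; exp(−0.05444) = 0.9470.
C = 0.03704 × 0.9470 = 0.0351 kg/m³.

0.0351 kg/m³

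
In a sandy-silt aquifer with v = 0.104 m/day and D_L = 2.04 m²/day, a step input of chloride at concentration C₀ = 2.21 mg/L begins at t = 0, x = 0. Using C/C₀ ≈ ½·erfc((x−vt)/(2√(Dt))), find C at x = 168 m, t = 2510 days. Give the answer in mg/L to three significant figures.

For a continuous step input, C/C₀ ≈ ½·erfc((x−vt)/(2√(Dt))).
vt = 0.104 × 2510 = 261.04 m and 2√(Dt) = 2√(2.04 × 2510) = 143.1 m.
Argument (x−vt)/(2√(Dt)) = (168 − 261.04)/143.1 = -0.6502; ½·erfc(-0.6502) = 0.8211.
C = 2.21 × 0.8211 = 1.81 mg/L.

1.81 mg/L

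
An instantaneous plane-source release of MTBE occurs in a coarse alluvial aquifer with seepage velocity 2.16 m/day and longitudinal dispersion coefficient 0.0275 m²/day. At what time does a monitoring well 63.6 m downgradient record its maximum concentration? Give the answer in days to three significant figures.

For the 1D instantaneous-source solution, setting ∂C/∂t = 0 at fixed x gives v²t² + 2Dt − x² = 0, so t = (√(D² + v²x²) − D)/v².
√(D² + v²x²) = √(0.0275² + 2.16² × 63.6²) = 137.4; v² = 4.6656.
t = (137.4 − 0.0275)/4.6656 = 29.4 days (vs. the pure-advection estimate x/v = 29.4 d).

29.4 days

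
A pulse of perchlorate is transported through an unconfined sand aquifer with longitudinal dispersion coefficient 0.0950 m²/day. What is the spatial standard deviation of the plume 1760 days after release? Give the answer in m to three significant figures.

Dispersive spreading gives a Gaussian with σ² = 2Dt; advection only shifts the center.
σ = √(2 × 0.0950 × 1760) = 18.3 m.

18.3 m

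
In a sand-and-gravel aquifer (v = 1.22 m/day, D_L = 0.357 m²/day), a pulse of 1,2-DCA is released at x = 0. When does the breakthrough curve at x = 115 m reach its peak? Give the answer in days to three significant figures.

94.0 days

For the 1D instantaneous-source solution, setting ∂C/∂t = 0 at fixed x gives v²t² + 2Dt − x² = 0, so t = (√(D² + v²x²) − D)/v².
√(D² + v²x²) = √(0.357² + 1.22² × 115²) = 140.3; v² = 1.4884.
t = (140.3 − 0.357)/1.4884 = 94.0 days (vs. the pure-advection estimate x/v = 94.3 d).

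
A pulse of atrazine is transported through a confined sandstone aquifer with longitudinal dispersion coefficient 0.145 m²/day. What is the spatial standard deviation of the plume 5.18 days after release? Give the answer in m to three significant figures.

Dispersive spreading gives a Gaussian with σ² = 2Dt; advection only shifts the center.
σ = √(2 × 0.145 × 5.18) = 1.23 m.

1.23 m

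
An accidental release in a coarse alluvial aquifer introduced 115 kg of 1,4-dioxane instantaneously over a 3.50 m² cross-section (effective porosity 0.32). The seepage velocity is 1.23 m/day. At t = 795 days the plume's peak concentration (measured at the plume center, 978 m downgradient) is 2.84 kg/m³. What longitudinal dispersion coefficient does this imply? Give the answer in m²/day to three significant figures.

At the plume center C_max = M/(n_e·A·√(4πDt)), so D = M²/(4πt·(n_e·A·C_max)²).
n_e·A·C_max = 0.32 × 3.50 × 2.84 = 3.181 kg/m.
D = 115²/(4π × 795 × 3.181²) = 0.131 m²/day.

0.131 m²/day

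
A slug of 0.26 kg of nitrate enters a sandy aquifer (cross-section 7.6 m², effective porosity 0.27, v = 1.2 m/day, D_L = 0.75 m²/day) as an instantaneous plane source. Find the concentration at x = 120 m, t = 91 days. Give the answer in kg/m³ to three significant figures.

0.00282 kg/m³

For an instantaneous plane source, C(x,t) = M/(n_e·A·√(4πDt)) · exp(−(x−vt)²/(4Dt)), with n_e·A the pore (flow) area.
Plume center vt = 1.2 × 91 = 109.2 m, so the well at 120 m is 10.8 m downgradient of the peak.
√(4πDt) = 29.29 m, giving peak height M/(n_e·A·√(4πDt)) = 0.26/(0.27 × 7.6 × 29.29) = 0.004326 kg/m³.
(x−vt)²/(4Dt) = (10.8)²/(4 × 0.75 × 91) = 0.4273; exp(−0.4273) = 0.6523.
C = 0.004326 × 0.6523 = 0.00282 kg/m³.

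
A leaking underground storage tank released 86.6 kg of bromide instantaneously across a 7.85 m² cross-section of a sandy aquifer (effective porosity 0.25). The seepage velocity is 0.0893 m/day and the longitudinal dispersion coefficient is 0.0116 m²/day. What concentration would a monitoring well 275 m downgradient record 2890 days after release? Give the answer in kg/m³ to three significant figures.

For an instantaneous plane source, C(x,t) = M/(n_e·A·√(4πDt)) · exp(−(x−vt)²/(4Dt)), with n_e·A the pore (flow) area.
Plume center vt = 0.0893 × 2890 = 258.077 m, so the well at 275 m is 16.923 m downgradient of the peak.
√(4πDt) = 20.52 m, giving peak height M/(n_e·A·√(4πDt)) = 86.6/(0.25 × 7.85 × 20.52) = 2.150 kg/m³.
(x−vt)²/(4Dt) = (16.923)²/(4 × 0.0116 × 2890) = 2.136; exp(−2.136) = 0.1181.
C = 2.150 × 0.1181 = 0.254 kg/m³.

0.254 kg/m³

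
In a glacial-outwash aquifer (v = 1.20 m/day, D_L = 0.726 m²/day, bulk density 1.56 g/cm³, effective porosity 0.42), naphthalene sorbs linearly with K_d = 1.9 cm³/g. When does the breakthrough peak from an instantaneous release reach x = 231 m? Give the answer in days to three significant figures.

Retardation factor R = 1 + ρ_b·K_d/n = 1 + 1.56 × 1.9/0.42 = 8.057.
Sorption retards both mechanisms: v_R = v/R = 0.1489 m/day, D_R = D/R = 0.09011 m²/day.
Peak time from v_R²t² + 2D_R t − x² = 0: t = (√(D_R² + v_R²x²) − D_R)/v_R².
√(D_R² + v_R²x²) = √(0.09011² + 0.1489² × 231²) = 34.40; v_R² = 0.02217.
t = (34.40 − 0.09011)/0.02217 = 1550 days.

1550 days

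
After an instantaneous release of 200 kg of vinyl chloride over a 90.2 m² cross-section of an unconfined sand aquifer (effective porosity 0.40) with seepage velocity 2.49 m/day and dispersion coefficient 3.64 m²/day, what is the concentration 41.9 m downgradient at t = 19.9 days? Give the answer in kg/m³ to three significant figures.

0.150 kg/m³

For an instantaneous plane source, C(x,t) = M/(n_e·A·√(4πDt)) · exp(−(x−vt)²/(4Dt)), with n_e·A the pore (flow) area.
Plume center vt = 2.49 × 19.9 = 49.551 m, so the well at 41.9 m is 7.651 m upgradient of the peak.
√(4πDt) = 30.17 m, giving peak height M/(n_e·A·√(4πDt)) = 200/(0.40 × 90.2 × 30.17) = 0.1837 kg/m³.
(x−vt)²/(4Dt) = (-7.651)²/(4 × 3.64 × 19.9) = 0.2020; exp(−0.2020) = 0.8171.
C = 0.1837 × 0.8171 = 0.150 kg/m³.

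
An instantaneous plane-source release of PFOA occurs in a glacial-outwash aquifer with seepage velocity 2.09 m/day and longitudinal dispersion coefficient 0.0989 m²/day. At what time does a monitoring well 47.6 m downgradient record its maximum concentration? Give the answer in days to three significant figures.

22.8 days

For the 1D instantaneous-source solution, setting ∂C/∂t = 0 at fixed x gives v²t² + 2Dt − x² = 0, so t = (√(D² + v²x²) − D)/v².
√(D² + v²x²) = √(0.0989² + 2.09² × 47.6²) = 99.48; v² = 4.3681.
t = (99.48 − 0.0989)/4.3681 = 22.8 days (vs. the pure-advection estimate x/v = 22.8 d).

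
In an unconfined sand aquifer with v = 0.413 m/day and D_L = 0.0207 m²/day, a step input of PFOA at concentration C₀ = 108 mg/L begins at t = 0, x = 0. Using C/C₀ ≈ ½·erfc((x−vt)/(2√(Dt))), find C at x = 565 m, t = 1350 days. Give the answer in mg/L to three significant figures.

For a continuous step input, C/C₀ ≈ ½·erfc((x−vt)/(2√(Dt))).
vt = 0.413 × 1350 = 557.55 m and 2√(Dt) = 2√(0.0207 × 1350) = 10.57 m.
Argument (x−vt)/(2√(Dt)) = (565 − 557.55)/10.57 = 0.7048; ½·erfc(0.7048) = 0.1594.
C = 108 × 0.1594 = 17.2 mg/L.

17.2 mg/L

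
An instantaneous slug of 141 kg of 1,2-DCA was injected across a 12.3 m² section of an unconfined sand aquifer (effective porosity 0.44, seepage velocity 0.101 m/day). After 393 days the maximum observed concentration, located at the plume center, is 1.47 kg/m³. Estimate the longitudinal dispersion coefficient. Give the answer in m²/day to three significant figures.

At the plume center C_max = M/(n_e·A·√(4πDt)), so D = M²/(4πt·(n_e·A·C_max)²).
n_e·A·C_max = 0.44 × 12.3 × 1.47 = 7.956 kg/m.
D = 141²/(4π × 393 × 7.956²) = 0.0636 m²/day.

0.0636 m²/day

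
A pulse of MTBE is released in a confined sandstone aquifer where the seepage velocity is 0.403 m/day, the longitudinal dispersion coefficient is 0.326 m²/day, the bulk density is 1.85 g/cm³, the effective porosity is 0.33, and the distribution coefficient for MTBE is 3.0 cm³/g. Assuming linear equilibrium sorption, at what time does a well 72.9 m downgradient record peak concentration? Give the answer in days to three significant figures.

3190 days

Retardation factor R = 1 + ρ_b·K_d/n = 1 + 1.85 × 3.0/0.33 = 17.82.
Sorption retards both mechanisms: v_R = v/R = 0.02262 m/day, D_R = D/R = 0.01829 m²/day.
Peak time from v_R²t² + 2D_R t − x² = 0: t = (√(D_R² + v_R²x²) − D_R)/v_R².
√(D_R² + v_R²x²) = √(0.01829² + 0.02262² × 72.9²) = 1.649; v_R² = 0.0005117.
t = (1.649 − 0.01829)/0.0005117 = 3190 days.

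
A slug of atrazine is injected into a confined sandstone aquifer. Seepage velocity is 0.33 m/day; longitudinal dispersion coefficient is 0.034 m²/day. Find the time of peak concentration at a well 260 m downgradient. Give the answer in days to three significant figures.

788 days

For the 1D instantaneous-source solution, setting ∂C/∂t = 0 at fixed x gives v²t² + 2Dt − x² = 0, so t = (√(D² + v²x²) − D)/v².
√(D² + v²x²) = √(0.034² + 0.33² × 260²) = 85.80; v² = 0.1089.
t = (85.80 − 0.034)/0.1089 = 788 days (vs. the pure-advection estimate x/v = 788 d).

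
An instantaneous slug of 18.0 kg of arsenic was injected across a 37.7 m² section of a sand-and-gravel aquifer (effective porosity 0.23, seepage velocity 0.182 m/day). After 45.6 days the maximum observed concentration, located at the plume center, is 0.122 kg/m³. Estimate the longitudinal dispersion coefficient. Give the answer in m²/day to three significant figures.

0.505 m²/day

At the plume center C_max = M/(n_e·A·√(4πDt)), so D = M²/(4πt·(n_e·A·C_max)²).
n_e·A·C_max = 0.23 × 37.7 × 0.122 = 1.058 kg/m.
D = 18.0²/(4π × 45.6 × 1.058²) = 0.505 m²/day.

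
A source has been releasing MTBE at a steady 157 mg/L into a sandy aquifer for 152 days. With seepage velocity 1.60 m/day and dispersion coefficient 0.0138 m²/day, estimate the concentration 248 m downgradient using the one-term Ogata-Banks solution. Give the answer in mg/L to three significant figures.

1.50 mg/L

For a continuous step input, C/C₀ ≈ ½·erfc((x−vt)/(2√(Dt))).
vt = 1.60 × 152 = 243.2 m and 2√(Dt) = 2√(0.0138 × 152) = 2.897 m.
Argument (x−vt)/(2√(Dt)) = (248 − 243.2)/2.897 = 1.657; ½·erfc(1.657) = 0.009556.
C = 157 × 0.009556 = 1.50 mg/L.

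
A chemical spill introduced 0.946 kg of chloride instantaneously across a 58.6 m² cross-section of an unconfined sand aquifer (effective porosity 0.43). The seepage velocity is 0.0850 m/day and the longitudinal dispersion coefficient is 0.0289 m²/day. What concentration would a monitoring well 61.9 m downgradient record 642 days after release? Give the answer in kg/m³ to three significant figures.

0.00119 kg/m³

For an instantaneous plane source, C(x,t) = M/(n_e·A·√(4πDt)) · exp(−(x−vt)²/(4Dt)), with n_e·A the pore (flow) area.
Plume center vt = 0.0850 × 642 = 54.57 m, so the well at 61.9 m is 7.33 m downgradient of the peak.
√(4πDt) = 15.27 m, giving peak height M/(n_e·A·√(4πDt)) = 0.946/(0.43 × 58.6 × 15.27) = 0.002459 kg/m³.
(x−vt)²/(4Dt) = (7.33)²/(4 × 0.0289 × 642) = 0.7240; exp(−0.7240) = 0.4848.
C = 0.002459 × 0.4848 = 0.00119 kg/m³.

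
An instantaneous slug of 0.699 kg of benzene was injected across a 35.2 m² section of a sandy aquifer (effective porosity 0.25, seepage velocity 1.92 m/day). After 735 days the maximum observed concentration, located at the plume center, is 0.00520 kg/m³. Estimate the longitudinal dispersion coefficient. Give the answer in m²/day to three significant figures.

0.0253 m²/day

At the plume center C_max = M/(n_e·A·√(4πDt)), so D = M²/(4πt·(n_e·A·C_max)²).
n_e·A·C_max = 0.25 × 35.2 × 0.00520 = 0.04576 kg/m.
D = 0.699²/(4π × 735 × 0.04576²) = 0.0253 m²/day.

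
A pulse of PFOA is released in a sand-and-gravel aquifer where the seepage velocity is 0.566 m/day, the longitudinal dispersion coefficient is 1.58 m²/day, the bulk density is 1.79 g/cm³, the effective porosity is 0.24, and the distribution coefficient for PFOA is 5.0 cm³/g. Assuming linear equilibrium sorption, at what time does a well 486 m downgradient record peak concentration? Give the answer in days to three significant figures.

Retardation factor R = 1 + ρ_b·K_d/n = 1 + 1.79 × 5.0/0.24 = 38.29.
Sorption retards both mechanisms: v_R = v/R = 0.01478 m/day, D_R = D/R = 0.04126 m²/day.
Peak time from v_R²t² + 2D_R t − x² = 0: t = (√(D_R² + v_R²x²) − D_R)/v_R².
√(D_R² + v_R²x²) = √(0.04126² + 0.01478² × 486²) = 7.183; v_R² = 0.0002184.
t = (7.183 − 0.04126)/0.0002184 = 32700 days.

32700 days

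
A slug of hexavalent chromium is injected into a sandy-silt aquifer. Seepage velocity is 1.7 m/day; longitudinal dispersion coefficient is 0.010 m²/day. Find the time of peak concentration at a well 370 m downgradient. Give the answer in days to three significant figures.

For the 1D instantaneous-source solution, setting ∂C/∂t = 0 at fixed x gives v²t² + 2Dt − x² = 0, so t = (√(D² + v²x²) − D)/v².
√(D² + v²x²) = √(0.010² + 1.7² × 370²) = 629.0; v² = 2.89.
t = (629.0 − 0.010)/2.89 = 218 days (vs. the pure-advection estimate x/v = 218 d).

218 days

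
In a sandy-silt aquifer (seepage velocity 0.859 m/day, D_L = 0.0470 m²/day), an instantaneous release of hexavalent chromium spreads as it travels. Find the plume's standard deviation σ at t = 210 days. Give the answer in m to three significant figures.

Dispersive spreading gives a Gaussian with σ² = 2Dt; advection only shifts the center.
σ = √(2 × 0.0470 × 210) = 4.44 m.

4.44 m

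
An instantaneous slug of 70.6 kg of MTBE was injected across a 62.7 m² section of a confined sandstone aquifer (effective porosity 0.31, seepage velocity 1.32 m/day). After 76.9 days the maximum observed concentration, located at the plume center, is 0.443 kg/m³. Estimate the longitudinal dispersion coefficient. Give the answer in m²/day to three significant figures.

At the plume center C_max = M/(n_e·A·√(4πDt)), so D = M²/(4πt·(n_e·A·C_max)²).
n_e·A·C_max = 0.31 × 62.7 × 0.443 = 8.611 kg/m.
D = 70.6²/(4π × 76.9 × 8.611²) = 0.0696 m²/day.

0.0696 m²/day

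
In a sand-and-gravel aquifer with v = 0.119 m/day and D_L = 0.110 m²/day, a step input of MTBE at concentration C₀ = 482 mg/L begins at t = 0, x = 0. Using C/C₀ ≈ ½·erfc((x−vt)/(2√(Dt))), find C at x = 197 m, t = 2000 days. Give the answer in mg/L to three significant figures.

For a continuous step input, C/C₀ ≈ ½·erfc((x−vt)/(2√(Dt))).
vt = 0.119 × 2000 = 238 m and 2√(Dt) = 2√(0.110 × 2000) = 29.66 m.
Argument (x−vt)/(2√(Dt)) = (197 − 238)/29.66 = -1.382; ½·erfc(-1.382) = 0.9747.
C = 482 × 0.9747 = 470 mg/L.

470 mg/L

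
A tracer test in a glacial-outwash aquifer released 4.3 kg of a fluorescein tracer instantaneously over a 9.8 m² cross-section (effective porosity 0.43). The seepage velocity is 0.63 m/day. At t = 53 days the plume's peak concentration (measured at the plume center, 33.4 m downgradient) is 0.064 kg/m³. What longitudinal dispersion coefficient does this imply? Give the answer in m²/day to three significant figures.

0.382 m²/day

At the plume center C_max = M/(n_e·A·√(4πDt)), so D = M²/(4πt·(n_e·A·C_max)²).
n_e·A·C_max = 0.43 × 9.8 × 0.064 = 0.2697 kg/m.
D = 4.3²/(4π × 53 × 0.2697²) = 0.382 m²/day.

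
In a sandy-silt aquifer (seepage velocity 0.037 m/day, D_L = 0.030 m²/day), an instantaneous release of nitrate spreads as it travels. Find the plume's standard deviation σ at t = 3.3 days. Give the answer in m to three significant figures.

0.445 m

Dispersive spreading gives a Gaussian with σ² = 2Dt; advection only shifts the center.
σ = √(2 × 0.030 × 3.3) = 0.445 m.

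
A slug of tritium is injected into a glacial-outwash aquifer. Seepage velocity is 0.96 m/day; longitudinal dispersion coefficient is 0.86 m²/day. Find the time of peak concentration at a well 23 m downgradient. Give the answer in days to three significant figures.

23.0 days

For the 1D instantaneous-source solution, setting ∂C/∂t = 0 at fixed x gives v²t² + 2Dt − x² = 0, so t = (√(D² + v²x²) − D)/v².
√(D² + v²x²) = √(0.86² + 0.96² × 23²) = 22.10; v² = 0.9216.
t = (22.10 − 0.86)/0.9216 = 23.0 days (vs. the pure-advection estimate x/v = 24.0 d).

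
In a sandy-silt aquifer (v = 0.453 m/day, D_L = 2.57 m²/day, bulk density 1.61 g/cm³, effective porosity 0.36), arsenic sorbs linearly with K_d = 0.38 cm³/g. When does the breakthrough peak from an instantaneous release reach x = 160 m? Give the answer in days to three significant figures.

920 days

Retardation factor R = 1 + ρ_b·K_d/n = 1 + 1.61 × 0.38/0.36 = 2.699.
Sorption retards both mechanisms: v_R = v/R = 0.1678 m/day, D_R = D/R = 0.9522 m²/day.
Peak time from v_R²t² + 2D_R t − x² = 0: t = (√(D_R² + v_R²x²) − D_R)/v_R².
√(D_R² + v_R²x²) = √(0.9522² + 0.1678² × 160²) = 26.86; v_R² = 0.02816.
t = (26.86 − 0.9522)/0.02816 = 920 days.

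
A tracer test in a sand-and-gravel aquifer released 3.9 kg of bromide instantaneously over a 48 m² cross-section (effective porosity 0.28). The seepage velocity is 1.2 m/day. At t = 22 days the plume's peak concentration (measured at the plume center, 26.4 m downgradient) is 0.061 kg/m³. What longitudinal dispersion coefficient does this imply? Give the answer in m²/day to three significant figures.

0.0819 m²/day

At the plume center C_max = M/(n_e·A·√(4πDt)), so D = M²/(4πt·(n_e·A·C_max)²).
n_e·A·C_max = 0.28 × 48 × 0.061 = 0.8198 kg/m.
D = 3.9²/(4π × 22 × 0.8198²) = 0.0819 m²/day.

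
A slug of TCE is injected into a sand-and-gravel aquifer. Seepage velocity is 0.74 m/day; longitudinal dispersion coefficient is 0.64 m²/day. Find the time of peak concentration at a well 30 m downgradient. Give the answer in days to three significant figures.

39.4 days

For the 1D instantaneous-source solution, setting ∂C/∂t = 0 at fixed x gives v²t² + 2Dt − x² = 0, so t = (√(D² + v²x²) − D)/v².
√(D² + v²x²) = √(0.64² + 0.74² × 30²) = 22.21; v² = 0.5476.
t = (22.21 − 0.64)/0.5476 = 39.4 days (vs. the pure-advection estimate x/v = 40.5 d).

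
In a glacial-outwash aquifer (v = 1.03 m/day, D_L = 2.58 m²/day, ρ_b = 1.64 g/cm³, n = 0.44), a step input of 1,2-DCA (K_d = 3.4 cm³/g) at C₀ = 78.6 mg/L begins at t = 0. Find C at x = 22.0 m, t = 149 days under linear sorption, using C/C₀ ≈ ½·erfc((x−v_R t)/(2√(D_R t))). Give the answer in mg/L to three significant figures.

Retardation factor R = 1 + ρ_b·K_d/n = 1 + 1.64 × 3.4/0.44 = 13.67.
Sorption retards both mechanisms: v_R = v/R = 0.07535 m/day, D_R = D/R = 0.1887 m²/day.
v_R·t = 0.07535 × 149 = 11.22715 m; 2√(D_R t) = 10.60 m; argument = (22.0 − 11.22715)/10.60 = 1.016.
C = C₀ × ½·erfc(1.016) = 78.6 × 0.07538 = 5.92 mg/L.

5.92 mg/L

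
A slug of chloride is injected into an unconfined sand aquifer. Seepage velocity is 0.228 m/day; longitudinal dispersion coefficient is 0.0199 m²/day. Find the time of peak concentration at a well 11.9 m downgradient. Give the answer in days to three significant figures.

For the 1D instantaneous-source solution, setting ∂C/∂t = 0 at fixed x gives v²t² + 2Dt − x² = 0, so t = (√(D² + v²x²) − D)/v².
√(D² + v²x²) = √(0.0199² + 0.228² × 11.9²) = 2.713; v² = 0.051984.
t = (2.713 − 0.0199)/0.051984 = 51.8 days (vs. the pure-advection estimate x/v = 52.2 d).

51.8 days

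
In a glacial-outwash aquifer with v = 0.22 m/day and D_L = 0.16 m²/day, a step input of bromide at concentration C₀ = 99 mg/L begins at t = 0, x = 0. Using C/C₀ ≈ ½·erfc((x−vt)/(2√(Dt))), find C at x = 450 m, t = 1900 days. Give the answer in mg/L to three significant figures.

9.62 mg/L

For a continuous step input, C/C₀ ≈ ½·erfc((x−vt)/(2√(Dt))).
vt = 0.22 × 1900 = 418 m and 2√(Dt) = 2√(0.16 × 1900) = 34.87 m.
Argument (x−vt)/(2√(Dt)) = (450 − 418)/34.87 = 0.9177; ½·erfc(0.9177) = 0.09717.
C = 99 × 0.09717 = 9.62 mg/L.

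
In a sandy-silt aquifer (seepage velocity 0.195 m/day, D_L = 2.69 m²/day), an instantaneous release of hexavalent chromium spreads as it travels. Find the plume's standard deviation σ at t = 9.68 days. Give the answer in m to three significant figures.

7.22 m

Dispersive spreading gives a Gaussian with σ² = 2Dt; advection only shifts the center.
σ = √(2 × 2.69 × 9.68) = 7.22 m.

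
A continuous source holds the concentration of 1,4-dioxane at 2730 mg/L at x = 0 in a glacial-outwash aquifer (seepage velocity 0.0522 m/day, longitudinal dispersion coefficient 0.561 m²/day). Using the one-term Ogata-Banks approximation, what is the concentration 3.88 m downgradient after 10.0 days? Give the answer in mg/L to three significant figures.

431 mg/L

For a continuous step input, C/C₀ ≈ ½·erfc((x−vt)/(2√(Dt))).
vt = 0.0522 × 10.0 = 0.522 m and 2√(Dt) = 2√(0.561 × 10.0) = 4.737 m.
Argument (x−vt)/(2√(Dt)) = (3.88 − 0.522)/4.737 = 0.7089; ½·erfc(0.7089) = 0.1580.
C = 2730 × 0.1580 = 431 mg/L.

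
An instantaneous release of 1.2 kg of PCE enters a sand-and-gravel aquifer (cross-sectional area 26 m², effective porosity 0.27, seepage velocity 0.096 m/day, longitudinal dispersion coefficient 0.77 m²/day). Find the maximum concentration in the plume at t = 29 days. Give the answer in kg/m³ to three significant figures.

0.0102 kg/m³

The peak of an instantaneous 1D plume sits at x = vt; there the Gaussian factor is 1 and C_max = M/(n_e·A·√(4πDt)), where n_e·A is the pore area the mass is dissolved in.
√(4πDt) = √(4π × 0.77 × 29) = 16.75 m, so C_max = 1.2/(0.27 × 26 × 16.75) = 0.0102 kg/m³.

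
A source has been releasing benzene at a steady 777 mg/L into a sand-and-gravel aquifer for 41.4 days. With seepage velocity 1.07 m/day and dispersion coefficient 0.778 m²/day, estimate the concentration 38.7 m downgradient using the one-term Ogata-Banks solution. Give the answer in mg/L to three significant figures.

588 mg/L

For a continuous step input, C/C₀ ≈ ½·erfc((x−vt)/(2√(Dt))).
vt = 1.07 × 41.4 = 44.298 m and 2√(Dt) = 2√(0.778 × 41.4) = 11.35 m.
Argument (x−vt)/(2√(Dt)) = (38.7 − 44.298)/11.35 = -0.4932; ½·erfc(-0.4932) = 0.7573.
C = 777 × 0.7573 = 588 mg/L.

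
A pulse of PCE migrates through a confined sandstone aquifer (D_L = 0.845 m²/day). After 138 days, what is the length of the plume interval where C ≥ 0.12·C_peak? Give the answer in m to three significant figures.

62.9 m

The plume is Gaussian with σ = √(2Dt) = √(2 × 0.845 × 138) = 15.27 m.
C/C_peak = exp(−Δx²/(2σ²)) = 0.12 ⇒ Δx = σ·√(−2 ln 0.12) = 15.27 × 2.059 = 31.44 m.
Width = 2Δx = 62.9 m.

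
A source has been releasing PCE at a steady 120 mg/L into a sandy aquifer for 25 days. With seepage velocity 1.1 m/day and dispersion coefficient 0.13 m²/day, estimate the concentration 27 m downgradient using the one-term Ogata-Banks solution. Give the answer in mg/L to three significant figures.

For a continuous step input, C/C₀ ≈ ½·erfc((x−vt)/(2√(Dt))).
vt = 1.1 × 25 = 27.5 m and 2√(Dt) = 2√(0.13 × 25) = 3.606 m.
Argument (x−vt)/(2√(Dt)) = (27 − 27.5)/3.606 = -0.1387; ½·erfc(-0.1387) = 0.5778.
C = 120 × 0.5778 = 69.3 mg/L.

69.3 mg/L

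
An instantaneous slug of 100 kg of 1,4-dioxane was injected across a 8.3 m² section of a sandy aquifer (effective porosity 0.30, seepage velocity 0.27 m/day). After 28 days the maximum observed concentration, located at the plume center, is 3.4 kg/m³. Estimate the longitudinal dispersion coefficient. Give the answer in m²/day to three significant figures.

0.397 m²/day

At the plume center C_max = M/(n_e·A·√(4πDt)), so D = M²/(4πt·(n_e·A·C_max)²).
n_e·A·C_max = 0.30 × 8.3 × 3.4 = 8.466 kg/m.
D = 100²/(4π × 28 × 8.466²) = 0.397 m²/day.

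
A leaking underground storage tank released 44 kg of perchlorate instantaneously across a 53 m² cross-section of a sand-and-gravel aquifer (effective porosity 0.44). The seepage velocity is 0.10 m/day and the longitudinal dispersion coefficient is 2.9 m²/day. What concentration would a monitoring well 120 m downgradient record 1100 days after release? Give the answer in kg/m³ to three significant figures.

For an instantaneous plane source, C(x,t) = M/(n_e·A·√(4πDt)) · exp(−(x−vt)²/(4Dt)), with n_e·A the pore (flow) area.
Plume center vt = 0.10 × 1100 = 110 m, so the well at 120 m is 10 m downgradient of the peak.
√(4πDt) = 200.2 m, giving peak height M/(n_e·A·√(4πDt)) = 44/(0.44 × 53 × 200.2) = 0.009425 kg/m³.
(x−vt)²/(4Dt) = (10)²/(4 × 2.9 × 1100) = 0.007837; exp(−0.007837) = 0.9922.
C = 0.009425 × 0.9922 = 0.00935 kg/m³.

0.00935 kg/m³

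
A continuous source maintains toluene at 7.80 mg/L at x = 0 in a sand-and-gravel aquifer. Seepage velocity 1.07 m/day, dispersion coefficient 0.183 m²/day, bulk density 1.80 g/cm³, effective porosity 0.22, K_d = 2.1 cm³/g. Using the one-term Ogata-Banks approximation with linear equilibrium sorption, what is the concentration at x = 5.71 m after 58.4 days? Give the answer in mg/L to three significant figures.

0.141 mg/L

Retardation factor R = 1 + ρ_b·K_d/n = 1 + 1.80 × 2.1/0.22 = 18.18.
Sorption retards both mechanisms: v_R = v/R = 0.05886 m/day, D_R = D/R = 0.01007 m²/day.
v_R·t = 0.05886 × 58.4 = 3.437424 m; 2√(D_R t) = 1.534 m; argument = (5.71 − 3.437424)/1.534 = 1.481.
C = C₀ × ½·erfc(1.481) = 7.80 × 0.01811 = 0.141 mg/L.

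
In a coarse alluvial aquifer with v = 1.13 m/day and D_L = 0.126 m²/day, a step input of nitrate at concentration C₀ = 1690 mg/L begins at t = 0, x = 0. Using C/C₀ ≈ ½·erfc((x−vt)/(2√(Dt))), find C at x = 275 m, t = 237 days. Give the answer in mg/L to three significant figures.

298 mg/L

For a continuous step input, C/C₀ ≈ ½·erfc((x−vt)/(2√(Dt))).
vt = 1.13 × 237 = 267.81 m and 2√(Dt) = 2√(0.126 × 237) = 10.93 m.
Argument (x−vt)/(2√(Dt)) = (275 − 267.81)/10.93 = 0.6578; ½·erfc(0.6578) = 0.1761.
C = 1690 × 0.1761 = 298 mg/L.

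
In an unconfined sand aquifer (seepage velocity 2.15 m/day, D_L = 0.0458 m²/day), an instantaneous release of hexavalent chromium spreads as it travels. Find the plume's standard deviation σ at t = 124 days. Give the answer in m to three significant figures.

Dispersive spreading gives a Gaussian with σ² = 2Dt; advection only shifts the center.
σ = √(2 × 0.0458 × 124) = 3.37 m.

3.37 m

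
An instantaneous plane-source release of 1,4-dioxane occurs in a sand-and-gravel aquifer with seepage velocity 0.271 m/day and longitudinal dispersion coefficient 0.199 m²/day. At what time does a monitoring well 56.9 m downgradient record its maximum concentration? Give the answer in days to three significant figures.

207 days

For the 1D instantaneous-source solution, setting ∂C/∂t = 0 at fixed x gives v²t² + 2Dt − x² = 0, so t = (√(D² + v²x²) − D)/v².
√(D² + v²x²) = √(0.199² + 0.271² × 56.9²) = 15.42; v² = 0.073441.
t = (15.42 − 0.199)/0.073441 = 207 days (vs. the pure-advection estimate x/v = 210 d).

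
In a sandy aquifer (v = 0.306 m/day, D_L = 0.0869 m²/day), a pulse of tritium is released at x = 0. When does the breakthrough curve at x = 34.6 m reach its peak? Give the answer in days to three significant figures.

For the 1D instantaneous-source solution, setting ∂C/∂t = 0 at fixed x gives v²t² + 2Dt − x² = 0, so t = (√(D² + v²x²) − D)/v².
√(D² + v²x²) = √(0.0869² + 0.306² × 34.6²) = 10.59; v² = 0.093636.
t = (10.59 − 0.0869)/0.093636 = 112 days (vs. the pure-advection estimate x/v = 113 d).

112 days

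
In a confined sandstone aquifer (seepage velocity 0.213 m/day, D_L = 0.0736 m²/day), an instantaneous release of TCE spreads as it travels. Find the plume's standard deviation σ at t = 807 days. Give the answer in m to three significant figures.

Dispersive spreading gives a Gaussian with σ² = 2Dt; advection only shifts the center.
σ = √(2 × 0.0736 × 807) = 10.9 m.

10.9 m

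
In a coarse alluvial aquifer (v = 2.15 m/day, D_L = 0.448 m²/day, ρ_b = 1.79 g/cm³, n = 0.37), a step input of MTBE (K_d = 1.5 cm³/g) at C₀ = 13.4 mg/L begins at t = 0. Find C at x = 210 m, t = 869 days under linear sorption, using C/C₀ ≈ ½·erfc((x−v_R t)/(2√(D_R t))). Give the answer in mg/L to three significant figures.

12.8 mg/L

Retardation factor R = 1 + ρ_b·K_d/n = 1 + 1.79 × 1.5/0.37 = 8.257.
Sorption retards both mechanisms: v_R = v/R = 0.2604 m/day, D_R = D/R = 0.05426 m²/day.
v_R·t = 0.2604 × 869 = 226.2876 m; 2√(D_R t) = 13.73 m; argument = (210 − 226.2876)/13.73 = -1.186.
C = C₀ × ½·erfc(-1.186) = 13.4 × 0.9533 = 12.8 mg/L.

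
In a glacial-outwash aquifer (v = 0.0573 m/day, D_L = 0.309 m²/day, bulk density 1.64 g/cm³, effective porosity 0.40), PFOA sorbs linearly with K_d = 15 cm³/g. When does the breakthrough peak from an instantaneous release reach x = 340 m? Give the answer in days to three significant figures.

365000 days

Retardation factor R = 1 + ρ_b·K_d/n = 1 + 1.64 × 15/0.40 = 62.50.
Sorption retards both mechanisms: v_R = v/R = 0.0009168 m/day, D_R = D/R = 0.004944 m²/day.
Peak time from v_R²t² + 2D_R t − x² = 0: t = (√(D_R² + v_R²x²) − D_R)/v_R².
√(D_R² + v_R²x²) = √(0.004944² + 0.0009168² × 340²) = 0.3118; v_R² = 8.405e-07.
t = (0.3118 − 0.004944)/8.405e-07 = 365000 days.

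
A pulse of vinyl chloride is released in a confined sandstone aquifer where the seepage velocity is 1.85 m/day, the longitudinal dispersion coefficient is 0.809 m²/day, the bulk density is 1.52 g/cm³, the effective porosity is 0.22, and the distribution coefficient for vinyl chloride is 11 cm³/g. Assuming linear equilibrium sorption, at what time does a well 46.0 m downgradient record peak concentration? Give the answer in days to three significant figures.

1900 days

Retardation factor R = 1 + ρ_b·K_d/n = 1 + 1.52 × 11/0.22 = 77.00.
Sorption retards both mechanisms: v_R = v/R = 0.02403 m/day, D_R = D/R = 0.01051 m²/day.
Peak time from v_R²t² + 2D_R t − x² = 0: t = (√(D_R² + v_R²x²) − D_R)/v_R².
√(D_R² + v_R²x²) = √(0.01051² + 0.02403² × 46.0²) = 1.105; v_R² = 0.0005774.
t = (1.105 − 0.01051)/0.0005774 = 1900 days.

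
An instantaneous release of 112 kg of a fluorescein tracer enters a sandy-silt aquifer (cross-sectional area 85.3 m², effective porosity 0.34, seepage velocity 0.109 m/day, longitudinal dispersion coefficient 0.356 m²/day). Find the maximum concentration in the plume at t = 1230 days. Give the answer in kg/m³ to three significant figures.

0.0521 kg/m³

The peak of an instantaneous 1D plume sits at x = vt; there the Gaussian factor is 1 and C_max = M/(n_e·A·√(4πDt)), where n_e·A is the pore area the mass is dissolved in.
√(4πDt) = √(4π × 0.356 × 1230) = 74.18 m, so C_max = 112/(0.34 × 85.3 × 74.18) = 0.0521 kg/m³.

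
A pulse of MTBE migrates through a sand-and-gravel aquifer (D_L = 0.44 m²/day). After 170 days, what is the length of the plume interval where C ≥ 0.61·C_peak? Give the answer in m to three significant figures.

24.3 m

The plume is Gaussian with σ = √(2Dt) = √(2 × 0.44 × 170) = 12.23 m.
C/C_peak = exp(−Δx²/(2σ²)) = 0.61 ⇒ Δx = σ·√(−2 ln 0.61) = 12.23 × 0.9943 = 12.16 m.
Width = 2Δx = 24.3 m.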